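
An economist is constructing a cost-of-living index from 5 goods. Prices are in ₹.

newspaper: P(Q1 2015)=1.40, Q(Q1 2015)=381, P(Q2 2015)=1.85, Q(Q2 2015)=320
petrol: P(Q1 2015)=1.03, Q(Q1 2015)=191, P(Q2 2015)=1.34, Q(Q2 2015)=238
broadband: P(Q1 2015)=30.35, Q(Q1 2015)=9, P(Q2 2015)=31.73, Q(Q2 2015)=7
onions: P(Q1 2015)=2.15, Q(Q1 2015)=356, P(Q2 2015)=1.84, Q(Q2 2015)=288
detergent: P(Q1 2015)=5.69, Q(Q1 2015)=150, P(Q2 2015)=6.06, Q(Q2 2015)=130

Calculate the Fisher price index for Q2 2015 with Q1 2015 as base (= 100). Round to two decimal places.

107.70

Laspeyres component (base-period weights):
ΣP(Q2 2015)Q(Q1 2015) = 1.85×381 + 1.34×191 + 31.73×9 + 1.84×356 + 6.06×150 = 704.85 + 255.94 + 285.57 + 655.04 + 909 = 2810.4
ΣP(Q1 2015)Q(Q1 2015) = 1.40×381 + 1.03×191 + 30.35×9 + 2.15×356 + 5.69×150 = 533.4 + 196.73 + 273.15 + 765.4 + 853.5 = 2622.18
L = 2810.4 / 2622.18 × 100 = 107.1780
Paasche component (current-period weights):
ΣP(Q2 2015)Q(Q2 2015) = 1.85×320 + 1.34×238 + 31.73×7 + 1.84×288 + 6.06×130 = 592 + 318.92 + 222.11 + 529.92 + 787.8 = 2450.75
ΣP(Q1 2015)Q(Q2 2015) = 1.40×320 + 1.03×238 + 30.35×7 + 2.15×288 + 5.69×130 = 448 + 245.14 + 212.45 + 619.2 + 739.7 = 2264.49
P = 2450.75 / 2264.49 × 100 = 108.2253
Fisher = √(L × P) = √(107.1780 × 108.2253) = 107.7004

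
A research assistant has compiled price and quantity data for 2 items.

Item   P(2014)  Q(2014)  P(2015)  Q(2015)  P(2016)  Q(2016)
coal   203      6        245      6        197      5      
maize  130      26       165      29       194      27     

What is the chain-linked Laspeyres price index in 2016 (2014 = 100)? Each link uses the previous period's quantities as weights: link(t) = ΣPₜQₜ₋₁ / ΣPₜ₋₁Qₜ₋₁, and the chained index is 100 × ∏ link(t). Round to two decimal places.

Link 2014→2015:
ΣP(2015)Q(2014) = 245×6 + 165×26 = 1470 + 4290 = 5760
ΣP(2014)Q(2014) = 203×6 + 130×26 = 1218 + 3380 = 4598
link = 5760/4598 = 1.252719
Link 2015→2016:
ΣP(2016)Q(2015) = 197×6 + 194×29 = 1182 + 5626 = 6808
ΣP(2015)Q(2015) = 245×6 + 165×29 = 1470 + 4785 = 6255
link = 6808/6255 = 1.088409
Chained index = 100 × 1.252719 × 1.088409 = 136.3471

136.35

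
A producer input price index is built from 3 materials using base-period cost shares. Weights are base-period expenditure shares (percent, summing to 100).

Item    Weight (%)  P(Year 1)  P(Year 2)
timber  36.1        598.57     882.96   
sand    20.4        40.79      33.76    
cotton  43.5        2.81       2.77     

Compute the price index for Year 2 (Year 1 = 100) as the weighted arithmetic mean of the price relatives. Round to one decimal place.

113.0

timber: 36.1 × (882.96/598.57) = 36.1 × 1.475116 = 53.2517
sand: 20.4 × (33.76/40.79) = 20.4 × 0.827654 = 16.8841
cotton: 43.5 × (2.77/2.81) = 43.5 × 0.985765 = 42.8808
Index = Σ wᵢ·(p₁ᵢ/p₀ᵢ) = 53.2517 + 16.8841 + 42.8808 = 113.0166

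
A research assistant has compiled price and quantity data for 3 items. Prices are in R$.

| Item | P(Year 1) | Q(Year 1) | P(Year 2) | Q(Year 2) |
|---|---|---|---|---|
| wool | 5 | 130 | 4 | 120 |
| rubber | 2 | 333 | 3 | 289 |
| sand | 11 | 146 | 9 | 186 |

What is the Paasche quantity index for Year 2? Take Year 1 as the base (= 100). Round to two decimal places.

Paasche quantity index uses current-period prices as weights.
ΣP(Year 2)·Q(Year 2) = 4×120 + 3×289 + 9×186 = 480 + 867 + 1674 = 3021
ΣP(Year 2)·Q(Year 1) = 4×130 + 3×333 + 9×146 = 520 + 999 + 1314 = 2833
Index = 3021 / 2833 × 100 = 106.6361

106.64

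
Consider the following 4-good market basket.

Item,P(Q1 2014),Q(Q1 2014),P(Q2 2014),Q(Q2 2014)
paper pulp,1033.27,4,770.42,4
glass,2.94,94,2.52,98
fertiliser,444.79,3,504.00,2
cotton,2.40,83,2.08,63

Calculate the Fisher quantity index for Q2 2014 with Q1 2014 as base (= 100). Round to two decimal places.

Laspeyres component (base-period weights):
ΣP(Q1 2014)Q(Q2 2014) = 1033.27×4 + 2.94×98 + 444.79×2 + 2.40×63 = 4133.08 + 288.12 + 889.58 + 151.2 = 5461.98
ΣP(Q1 2014)Q(Q1 2014) = 1033.27×4 + 2.94×94 + 444.79×3 + 2.40×83 = 4133.08 + 276.36 + 1334.37 + 199.2 = 5943.01
L = 5461.98 / 5943.01 × 100 = 91.9060
Paasche component (current-period weights):
ΣP(Q2 2014)Q(Q2 2014) = 770.42×4 + 2.52×98 + 504.00×2 + 2.08×63 = 3081.68 + 246.96 + 1008 + 131.04 = 4467.68
ΣP(Q2 2014)Q(Q1 2014) = 770.42×4 + 2.52×94 + 504.00×3 + 2.08×83 = 3081.68 + 236.88 + 1512 + 172.64 = 5003.2
P = 4467.68 / 5003.2 × 100 = 89.2965
Fisher = √(L × P) = √(91.9060 × 89.2965) = 90.5918

90.59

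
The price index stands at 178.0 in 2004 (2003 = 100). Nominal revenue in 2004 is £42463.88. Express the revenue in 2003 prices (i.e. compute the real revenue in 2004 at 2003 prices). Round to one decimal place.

Real = Nominal ÷ (Index/100) = 42463.88 ÷ (178.0/100)
     = 42463.88 ÷ 1.780 = 23856.1124

23856.1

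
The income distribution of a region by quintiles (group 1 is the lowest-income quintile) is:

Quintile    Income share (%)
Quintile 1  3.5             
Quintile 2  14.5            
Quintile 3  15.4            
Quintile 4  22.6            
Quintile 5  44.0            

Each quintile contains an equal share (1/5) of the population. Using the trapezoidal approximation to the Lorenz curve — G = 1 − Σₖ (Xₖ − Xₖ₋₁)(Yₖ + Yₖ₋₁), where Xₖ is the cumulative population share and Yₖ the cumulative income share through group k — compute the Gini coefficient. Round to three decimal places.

0.356

Cumulative income shares Yₖ: 0.0350, 0.1800, 0.3340, 0.5600, 1.0000
Σ (Xₖ−Xₖ₋₁)(Yₖ+Yₖ₋₁) = (1/5)(0.0350+0.0000) + (1/5)(0.1800+0.0350) + (1/5)(0.3340+0.1800) + (1/5)(0.5600+0.3340) + (1/5)(1.0000+0.5600)
  = 0.0070 + 0.0430 + 0.1028 + 0.1788 + 0.3120 = 0.6436
G = 1 − 0.6436 = 0.3564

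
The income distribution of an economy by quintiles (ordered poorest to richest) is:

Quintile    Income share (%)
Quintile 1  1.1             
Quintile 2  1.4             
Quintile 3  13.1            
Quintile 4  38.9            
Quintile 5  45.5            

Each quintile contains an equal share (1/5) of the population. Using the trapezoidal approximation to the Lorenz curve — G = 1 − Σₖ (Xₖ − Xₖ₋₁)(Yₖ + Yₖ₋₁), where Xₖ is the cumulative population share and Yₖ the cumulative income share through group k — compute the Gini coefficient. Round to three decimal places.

Cumulative income shares Yₖ: 0.0110, 0.0250, 0.1560, 0.5450, 1.0000
Σ (Xₖ−Xₖ₋₁)(Yₖ+Yₖ₋₁) = (1/5)(0.0110+0.0000) + (1/5)(0.0250+0.0110) + (1/5)(0.1560+0.0250) + (1/5)(0.5450+0.1560) + (1/5)(1.0000+0.5450)
  = 0.0022 + 0.0072 + 0.0362 + 0.1402 + 0.3090 = 0.4948
G = 1 − 0.4948 = 0.5052

0.505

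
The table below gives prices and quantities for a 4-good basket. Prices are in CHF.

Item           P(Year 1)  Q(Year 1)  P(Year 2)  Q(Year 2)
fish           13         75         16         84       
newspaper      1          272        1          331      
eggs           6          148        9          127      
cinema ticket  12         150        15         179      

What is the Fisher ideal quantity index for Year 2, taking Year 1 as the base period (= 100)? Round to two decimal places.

109.50

Laspeyres component (base-period weights):
ΣP(Year 1)Q(Year 2) = 13×84 + 1×331 + 6×127 + 12×179 = 1092 + 331 + 762 + 2148 = 4333
ΣP(Year 1)Q(Year 1) = 13×75 + 1×272 + 6×148 + 12×150 = 975 + 272 + 888 + 1800 = 3935
L = 4333 / 3935 × 100 = 110.1144
Paasche component (current-period weights):
ΣP(Year 2)Q(Year 2) = 16×84 + 1×331 + 9×127 + 15×179 = 1344 + 331 + 1143 + 2685 = 5503
ΣP(Year 2)Q(Year 1) = 16×75 + 1×272 + 9×148 + 15×150 = 1200 + 272 + 1332 + 2250 = 5054
P = 5503 / 5054 × 100 = 108.8841
Fisher = √(L × P) = √(110.1144 × 108.8841) = 109.4975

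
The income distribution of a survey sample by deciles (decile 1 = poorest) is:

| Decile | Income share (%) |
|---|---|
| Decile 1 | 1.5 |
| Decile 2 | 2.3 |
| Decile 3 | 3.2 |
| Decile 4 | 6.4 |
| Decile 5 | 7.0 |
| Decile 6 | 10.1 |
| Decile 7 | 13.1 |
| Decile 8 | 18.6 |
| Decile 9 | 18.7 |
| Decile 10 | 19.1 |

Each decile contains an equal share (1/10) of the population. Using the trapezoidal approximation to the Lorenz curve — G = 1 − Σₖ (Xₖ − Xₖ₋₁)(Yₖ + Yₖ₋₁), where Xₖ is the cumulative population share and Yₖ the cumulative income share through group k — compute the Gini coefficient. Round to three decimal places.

Cumulative income shares Yₖ: 0.0150, 0.0380, 0.0700, 0.1340, 0.2040, 0.3050, 0.4360, 0.6220, 0.8090, 1.0000
Σ (Xₖ−Xₖ₋₁)(Yₖ+Yₖ₋₁) = (1/10)(0.0150+0.0000) + (1/10)(0.0380+0.0150) + (1/10)(0.0700+0.0380) + (1/10)(0.1340+0.0700) + (1/10)(0.2040+0.1340) + (1/10)(0.3050+0.2040) + (1/10)(0.4360+0.3050) + (1/10)(0.6220+0.4360) + (1/10)(0.8090+0.6220) + (1/10)(1.0000+0.8090)
  = 0.0015 + 0.0053 + 0.0108 + 0.0204 + 0.0338 + 0.0509 + 0.0741 + 0.1058 + 0.1431 + 0.1809 = 0.6266
G = 1 − 0.6266 = 0.3734

0.373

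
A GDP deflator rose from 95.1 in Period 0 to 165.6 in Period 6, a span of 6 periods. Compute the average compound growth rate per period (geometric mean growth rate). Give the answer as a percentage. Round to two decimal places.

Growth factor = (165.6/95.1)^(1/6) = (1.741325)^(1/6) = 1.096848
Growth rate = 1.096848 − 1 = 0.096848 = 9.6848%

9.68%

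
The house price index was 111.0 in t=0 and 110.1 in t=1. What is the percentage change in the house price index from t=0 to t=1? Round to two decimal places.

Change = (110.1 − 111.0) / 111.0 × 100
       = -0.9 / 111.0 × 100 = -0.8108%

-0.81%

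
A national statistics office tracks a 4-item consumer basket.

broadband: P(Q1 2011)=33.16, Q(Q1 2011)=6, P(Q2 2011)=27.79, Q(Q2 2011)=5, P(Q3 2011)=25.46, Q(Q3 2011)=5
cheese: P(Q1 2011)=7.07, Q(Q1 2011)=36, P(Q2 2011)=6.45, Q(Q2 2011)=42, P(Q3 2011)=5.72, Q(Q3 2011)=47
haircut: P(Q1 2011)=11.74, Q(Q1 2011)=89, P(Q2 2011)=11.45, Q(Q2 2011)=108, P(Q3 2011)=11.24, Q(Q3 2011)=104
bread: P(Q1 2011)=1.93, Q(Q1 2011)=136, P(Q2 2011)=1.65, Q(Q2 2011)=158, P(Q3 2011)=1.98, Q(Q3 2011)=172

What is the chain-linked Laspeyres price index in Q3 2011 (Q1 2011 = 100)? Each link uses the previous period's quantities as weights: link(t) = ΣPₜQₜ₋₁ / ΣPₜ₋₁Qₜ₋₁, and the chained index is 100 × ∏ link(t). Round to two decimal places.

92.65

Link Q1 2011→Q2 2011:
ΣP(Q2 2011)Q(Q1 2011) = 27.79×6 + 6.45×36 + 11.45×89 + 1.65×136 = 166.74 + 232.2 + 1019.05 + 224.4 = 1642.39
ΣP(Q1 2011)Q(Q1 2011) = 33.16×6 + 7.07×36 + 11.74×89 + 1.93×136 = 198.96 + 254.52 + 1044.86 + 262.48 = 1760.82
link = 1642.39/1760.82 = 0.932742
Link Q2 2011→Q3 2011:
ΣP(Q3 2011)Q(Q2 2011) = 25.46×5 + 5.72×42 + 11.24×108 + 1.98×158 = 127.3 + 240.24 + 1213.92 + 312.84 = 1894.3
ΣP(Q2 2011)Q(Q2 2011) = 27.79×5 + 6.45×42 + 11.45×108 + 1.65×158 = 138.95 + 270.9 + 1236.6 + 260.7 = 1907.15
link = 1894.3/1907.15 = 0.993262
Chained index = 100 × 0.932742 × 0.993262 = 92.6457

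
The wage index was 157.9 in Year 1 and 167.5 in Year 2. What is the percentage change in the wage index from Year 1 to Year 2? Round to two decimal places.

6.08%

Change = (167.5 − 157.9) / 157.9 × 100
       = 9.6 / 157.9 × 100 = 6.0798%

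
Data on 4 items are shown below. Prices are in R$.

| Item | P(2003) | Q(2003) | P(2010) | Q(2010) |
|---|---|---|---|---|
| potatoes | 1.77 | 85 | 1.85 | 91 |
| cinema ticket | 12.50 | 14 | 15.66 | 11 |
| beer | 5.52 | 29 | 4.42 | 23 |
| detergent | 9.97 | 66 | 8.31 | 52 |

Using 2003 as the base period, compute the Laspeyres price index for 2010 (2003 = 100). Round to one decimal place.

92.1

Laspeyres price index uses base-period quantities as weights.
ΣP(2010)·Q(2003) = 1.85×85 + 15.66×14 + 4.42×29 + 8.31×66 = 157.25 + 219.24 + 128.18 + 548.46 = 1053.13
ΣP(2003)·Q(2003) = 1.77×85 + 12.50×14 + 5.52×29 + 9.97×66 = 150.45 + 175 + 160.08 + 658.02 = 1143.55
Index = 1053.13 / 1143.55 × 100 = 92.0930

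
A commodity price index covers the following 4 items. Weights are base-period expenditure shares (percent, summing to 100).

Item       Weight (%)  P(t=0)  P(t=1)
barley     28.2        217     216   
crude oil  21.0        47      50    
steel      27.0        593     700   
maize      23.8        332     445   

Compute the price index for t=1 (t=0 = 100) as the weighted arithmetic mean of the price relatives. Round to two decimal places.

barley: 28.2 × (216/217) = 28.2 × 0.995392 = 28.0700
crude oil: 21.0 × (50/47) = 21.0 × 1.063830 = 22.3404
steel: 27.0 × (700/593) = 27.0 × 1.180438 = 31.8718
maize: 23.8 × (445/332) = 23.8 × 1.340361 = 31.9006
Index = Σ wᵢ·(p₁ᵢ/p₀ᵢ) = 28.0700 + 22.3404 + 31.8718 + 31.9006 = 114.1829

114.18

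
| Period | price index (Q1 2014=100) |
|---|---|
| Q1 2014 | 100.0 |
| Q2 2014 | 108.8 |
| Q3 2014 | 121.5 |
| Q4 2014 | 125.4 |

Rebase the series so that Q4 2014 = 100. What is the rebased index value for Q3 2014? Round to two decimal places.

96.89

Rebased(Q3 2014) = 121.5 / 125.4 × 100 = 96.8900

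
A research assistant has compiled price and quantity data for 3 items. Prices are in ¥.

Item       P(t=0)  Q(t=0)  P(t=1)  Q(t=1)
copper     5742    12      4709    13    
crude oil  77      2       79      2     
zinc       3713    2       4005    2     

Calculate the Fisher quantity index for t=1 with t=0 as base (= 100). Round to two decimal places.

107.39

Laspeyres component (base-period weights):
ΣP(t=0)Q(t=1) = 5742×13 + 77×2 + 3713×2 = 74646 + 154 + 7426 = 82226
ΣP(t=0)Q(t=0) = 5742×12 + 77×2 + 3713×2 = 68904 + 154 + 7426 = 76484
L = 82226 / 76484 × 100 = 107.5075
Paasche component (current-period weights):
ΣP(t=1)Q(t=1) = 4709×13 + 79×2 + 4005×2 = 61217 + 158 + 8010 = 69385
ΣP(t=1)Q(t=0) = 4709×12 + 79×2 + 4005×2 = 56508 + 158 + 8010 = 64676
P = 69385 / 64676 × 100 = 107.2809
Fisher = √(L × P) = √(107.5075 × 107.2809) = 107.3941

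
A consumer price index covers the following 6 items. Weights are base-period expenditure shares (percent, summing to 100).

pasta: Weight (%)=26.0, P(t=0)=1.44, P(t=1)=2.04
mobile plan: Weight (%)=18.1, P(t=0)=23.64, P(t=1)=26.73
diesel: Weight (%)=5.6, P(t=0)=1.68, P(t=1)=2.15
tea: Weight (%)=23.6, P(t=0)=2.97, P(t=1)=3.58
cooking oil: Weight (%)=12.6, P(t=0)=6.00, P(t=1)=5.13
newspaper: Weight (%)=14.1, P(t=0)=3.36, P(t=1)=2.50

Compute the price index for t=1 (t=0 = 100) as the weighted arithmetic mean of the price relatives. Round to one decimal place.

114.2

pasta: 26.0 × (2.04/1.44) = 26.0 × 1.416667 = 36.8333
mobile plan: 18.1 × (26.73/23.64) = 18.1 × 1.130711 = 20.4659
diesel: 5.6 × (2.15/1.68) = 5.6 × 1.279762 = 7.1667
tea: 23.6 × (3.58/2.97) = 23.6 × 1.205387 = 28.4471
cooking oil: 12.6 × (5.13/6.00) = 12.6 × 0.855000 = 10.7730
newspaper: 14.1 × (2.50/3.36) = 14.1 × 0.744048 = 10.4911
Index = Σ wᵢ·(p₁ᵢ/p₀ᵢ) = 36.8333 + 20.4659 + 7.1667 + 28.4471 + 10.7730 + 10.4911 = 114.1771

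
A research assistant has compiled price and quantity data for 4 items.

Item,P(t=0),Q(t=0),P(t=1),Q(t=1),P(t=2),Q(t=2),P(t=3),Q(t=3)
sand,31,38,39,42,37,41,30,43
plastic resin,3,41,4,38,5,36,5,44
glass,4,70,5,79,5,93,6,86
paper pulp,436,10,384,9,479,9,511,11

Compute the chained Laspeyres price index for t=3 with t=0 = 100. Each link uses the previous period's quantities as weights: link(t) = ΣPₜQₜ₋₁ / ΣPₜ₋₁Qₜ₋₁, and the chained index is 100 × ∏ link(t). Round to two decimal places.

113.95

Link t=0→t=1:
ΣP(t=1)Q(t=0) = 39×38 + 4×41 + 5×70 + 384×10 = 1482 + 164 + 350 + 3840 = 5836
ΣP(t=0)Q(t=0) = 31×38 + 3×41 + 4×70 + 436×10 = 1178 + 123 + 280 + 4360 = 5941
link = 5836/5941 = 0.982326
Link t=1→t=2:
ΣP(t=2)Q(t=1) = 37×42 + 5×38 + 5×79 + 479×9 = 1554 + 190 + 395 + 4311 = 6450
ΣP(t=1)Q(t=1) = 39×42 + 4×38 + 5×79 + 384×9 = 1638 + 152 + 395 + 3456 = 5641
link = 6450/5641 = 1.143414
Link t=2→t=3:
ΣP(t=3)Q(t=2) = 30×41 + 5×36 + 6×93 + 511×9 = 1230 + 180 + 558 + 4599 = 6567
ΣP(t=2)Q(t=2) = 37×41 + 5×36 + 5×93 + 479×9 = 1517 + 180 + 465 + 4311 = 6473
link = 6567/6473 = 1.014522
Chained index = 100 × 0.982326 × 1.143414 × 1.014522 = 113.9517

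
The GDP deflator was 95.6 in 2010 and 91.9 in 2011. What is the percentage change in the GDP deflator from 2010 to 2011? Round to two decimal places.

-3.87%

Change = (91.9 − 95.6) / 95.6 × 100
       = -3.7 / 95.6 × 100 = -3.8703%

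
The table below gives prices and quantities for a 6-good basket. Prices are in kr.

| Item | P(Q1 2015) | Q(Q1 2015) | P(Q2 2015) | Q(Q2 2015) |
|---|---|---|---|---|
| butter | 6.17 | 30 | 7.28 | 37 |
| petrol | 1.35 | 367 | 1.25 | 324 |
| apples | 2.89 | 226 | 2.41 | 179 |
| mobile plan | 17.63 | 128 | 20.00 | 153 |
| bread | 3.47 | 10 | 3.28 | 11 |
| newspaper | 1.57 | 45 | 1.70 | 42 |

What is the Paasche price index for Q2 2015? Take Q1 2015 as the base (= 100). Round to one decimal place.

107.2

Paasche price index uses current-period quantities as weights.
ΣP(Q2 2015)·Q(Q2 2015) = 7.28×37 + 1.25×324 + 2.41×179 + 20.00×153 + 3.28×11 + 1.70×42 = 269.36 + 405 + 431.39 + 3060 + 36.08 + 71.4 = 4273.23
ΣP(Q1 2015)·Q(Q2 2015) = 6.17×37 + 1.35×324 + 2.89×179 + 17.63×153 + 3.47×11 + 1.57×42 = 228.29 + 437.4 + 517.31 + 2697.39 + 38.17 + 65.94 = 3984.5
Index = 4273.23 / 3984.5 × 100 = 107.2463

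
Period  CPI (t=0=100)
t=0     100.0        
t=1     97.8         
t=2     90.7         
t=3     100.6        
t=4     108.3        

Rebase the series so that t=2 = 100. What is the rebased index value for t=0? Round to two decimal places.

110.25

Rebased(t=0) = 100.0 / 90.7 × 100 = 110.2536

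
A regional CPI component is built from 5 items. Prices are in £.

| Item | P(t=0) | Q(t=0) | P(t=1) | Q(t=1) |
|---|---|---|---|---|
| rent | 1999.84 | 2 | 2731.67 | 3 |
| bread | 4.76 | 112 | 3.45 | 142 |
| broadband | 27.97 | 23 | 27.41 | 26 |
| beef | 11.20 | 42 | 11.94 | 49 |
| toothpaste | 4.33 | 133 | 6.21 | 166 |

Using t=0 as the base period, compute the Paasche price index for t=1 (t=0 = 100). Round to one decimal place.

Paasche price index uses current-period quantities as weights.
ΣP(t=1)·Q(t=1) = 2731.67×3 + 3.45×142 + 27.41×26 + 11.94×49 + 6.21×166 = 8195.01 + 489.9 + 712.66 + 585.06 + 1030.86 = 11013.49
ΣP(t=0)·Q(t=1) = 1999.84×3 + 4.76×142 + 27.97×26 + 11.20×49 + 4.33×166 = 5999.52 + 675.92 + 727.22 + 548.8 + 718.78 = 8670.24
Index = 11013.49 / 8670.24 × 100 = 127.0264

127.0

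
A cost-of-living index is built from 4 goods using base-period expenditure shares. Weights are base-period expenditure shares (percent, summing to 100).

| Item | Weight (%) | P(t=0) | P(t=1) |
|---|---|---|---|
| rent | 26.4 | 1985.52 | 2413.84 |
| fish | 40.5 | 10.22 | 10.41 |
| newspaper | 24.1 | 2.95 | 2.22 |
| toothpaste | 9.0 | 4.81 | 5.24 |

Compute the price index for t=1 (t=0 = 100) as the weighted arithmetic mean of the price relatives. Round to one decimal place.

101.3

rent: 26.4 × (2413.84/1985.52) = 26.4 × 1.215722 = 32.0951
fish: 40.5 × (10.41/10.22) = 40.5 × 1.018591 = 41.2529
newspaper: 24.1 × (2.22/2.95) = 24.1 × 0.752542 = 18.1363
toothpaste: 9.0 × (5.24/4.81) = 9.0 × 1.089397 = 9.8046
Index = Σ wᵢ·(p₁ᵢ/p₀ᵢ) = 32.0951 + 41.2529 + 18.1363 + 9.8046 = 101.2888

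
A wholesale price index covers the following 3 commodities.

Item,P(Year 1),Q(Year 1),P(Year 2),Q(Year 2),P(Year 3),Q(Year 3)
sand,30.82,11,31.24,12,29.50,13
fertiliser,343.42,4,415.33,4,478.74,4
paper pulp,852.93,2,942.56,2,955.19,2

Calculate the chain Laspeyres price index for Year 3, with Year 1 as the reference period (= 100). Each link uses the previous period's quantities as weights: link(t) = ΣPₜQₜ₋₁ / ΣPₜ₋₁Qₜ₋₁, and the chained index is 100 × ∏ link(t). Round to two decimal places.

Link Year 1→Year 2:
ΣP(Year 2)Q(Year 1) = 31.24×11 + 415.33×4 + 942.56×2 = 343.64 + 1661.32 + 1885.12 = 3890.08
ΣP(Year 1)Q(Year 1) = 30.82×11 + 343.42×4 + 852.93×2 = 339.02 + 1373.68 + 1705.86 = 3418.56
link = 3890.08/3418.56 = 1.137929
Link Year 2→Year 3:
ΣP(Year 3)Q(Year 2) = 29.50×12 + 478.74×4 + 955.19×2 = 354 + 1914.96 + 1910.38 = 4179.34
ΣP(Year 2)Q(Year 2) = 31.24×12 + 415.33×4 + 942.56×2 = 374.88 + 1661.32 + 1885.12 = 3921.32
link = 4179.34/3921.32 = 1.065799
Chained index = 100 × 1.137929 × 1.065799 = 121.2804

121.28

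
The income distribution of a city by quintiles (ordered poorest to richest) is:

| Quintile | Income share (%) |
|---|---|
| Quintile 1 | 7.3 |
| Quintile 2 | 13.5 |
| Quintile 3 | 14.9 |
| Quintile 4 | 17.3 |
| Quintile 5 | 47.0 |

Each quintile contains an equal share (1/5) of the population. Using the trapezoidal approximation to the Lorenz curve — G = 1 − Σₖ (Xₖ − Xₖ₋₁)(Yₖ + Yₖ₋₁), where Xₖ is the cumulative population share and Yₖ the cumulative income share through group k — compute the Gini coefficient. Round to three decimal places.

Cumulative income shares Yₖ: 0.0730, 0.2080, 0.3570, 0.5300, 1.0000
Σ (Xₖ−Xₖ₋₁)(Yₖ+Yₖ₋₁) = (1/5)(0.0730+0.0000) + (1/5)(0.2080+0.0730) + (1/5)(0.3570+0.2080) + (1/5)(0.5300+0.3570) + (1/5)(1.0000+0.5300)
  = 0.0146 + 0.0562 + 0.1130 + 0.1774 + 0.3060 = 0.6672
G = 1 − 0.6672 = 0.3328

0.333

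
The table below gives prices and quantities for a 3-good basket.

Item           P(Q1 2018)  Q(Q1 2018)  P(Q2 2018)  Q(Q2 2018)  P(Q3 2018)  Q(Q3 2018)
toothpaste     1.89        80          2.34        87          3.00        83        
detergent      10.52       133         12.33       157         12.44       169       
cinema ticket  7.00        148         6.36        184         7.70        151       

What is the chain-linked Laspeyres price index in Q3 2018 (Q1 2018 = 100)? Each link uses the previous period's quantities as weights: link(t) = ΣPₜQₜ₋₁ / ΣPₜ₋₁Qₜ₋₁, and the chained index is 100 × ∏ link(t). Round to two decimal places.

117.43

Link Q1 2018→Q2 2018:
ΣP(Q2 2018)Q(Q1 2018) = 2.34×80 + 12.33×133 + 6.36×148 = 187.2 + 1639.89 + 941.28 = 2768.37
ΣP(Q1 2018)Q(Q1 2018) = 1.89×80 + 10.52×133 + 7.00×148 = 151.2 + 1399.16 + 1036 = 2586.36
link = 2768.37/2586.36 = 1.070373
Link Q2 2018→Q3 2018:
ΣP(Q3 2018)Q(Q2 2018) = 3.00×87 + 12.44×157 + 7.70×184 = 261 + 1953.08 + 1416.8 = 3630.88
ΣP(Q2 2018)Q(Q2 2018) = 2.34×87 + 12.33×157 + 6.36×184 = 203.58 + 1935.81 + 1170.24 = 3309.63
link = 3630.88/3309.63 = 1.097065
Chained index = 100 × 1.070373 × 1.097065 = 117.4269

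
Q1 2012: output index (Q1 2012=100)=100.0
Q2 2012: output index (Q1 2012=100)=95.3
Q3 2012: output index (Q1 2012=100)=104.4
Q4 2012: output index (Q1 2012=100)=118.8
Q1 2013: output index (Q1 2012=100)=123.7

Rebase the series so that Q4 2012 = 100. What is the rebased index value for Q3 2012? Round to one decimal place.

87.9

Rebased(Q3 2012) = 104.4 / 118.8 × 100 = 87.8788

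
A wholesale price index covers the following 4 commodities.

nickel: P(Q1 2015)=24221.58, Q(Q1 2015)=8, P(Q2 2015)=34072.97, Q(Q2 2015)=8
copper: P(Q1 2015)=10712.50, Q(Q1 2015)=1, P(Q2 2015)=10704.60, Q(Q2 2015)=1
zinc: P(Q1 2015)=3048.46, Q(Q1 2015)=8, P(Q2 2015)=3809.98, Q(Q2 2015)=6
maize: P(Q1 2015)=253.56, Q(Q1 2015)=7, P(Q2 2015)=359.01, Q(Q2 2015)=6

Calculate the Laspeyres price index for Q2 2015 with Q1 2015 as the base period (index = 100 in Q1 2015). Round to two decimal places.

137.13

Laspeyres price index uses base-period quantities as weights.
ΣP(Q2 2015)·Q(Q1 2015) = 34072.97×8 + 10704.60×1 + 3809.98×8 + 359.01×7 = 272583.76 + 10704.6 + 30479.84 + 2513.07 = 316281.27
ΣP(Q1 2015)·Q(Q1 2015) = 24221.58×8 + 10712.50×1 + 3048.46×8 + 253.56×7 = 193772.64 + 10712.5 + 24387.68 + 1774.92 = 230647.74
Index = 316281.27 / 230647.74 × 100 = 137.1274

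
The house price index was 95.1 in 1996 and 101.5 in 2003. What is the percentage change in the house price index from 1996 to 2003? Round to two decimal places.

Change = (101.5 − 95.1) / 95.1 × 100
       = 6.4 / 95.1 × 100 = 6.7298%

6.73%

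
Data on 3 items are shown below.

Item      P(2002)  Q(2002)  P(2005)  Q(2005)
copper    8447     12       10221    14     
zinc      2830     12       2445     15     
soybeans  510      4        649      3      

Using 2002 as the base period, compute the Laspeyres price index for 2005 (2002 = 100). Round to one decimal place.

Laspeyres price index uses base-period quantities as weights.
ΣP(2005)·Q(2002) = 10221×12 + 2445×12 + 649×4 = 122652 + 29340 + 2596 = 154588
ΣP(2002)·Q(2002) = 8447×12 + 2830×12 + 510×4 = 101364 + 33960 + 2040 = 137364
Index = 154588 / 137364 × 100 = 112.5389

112.5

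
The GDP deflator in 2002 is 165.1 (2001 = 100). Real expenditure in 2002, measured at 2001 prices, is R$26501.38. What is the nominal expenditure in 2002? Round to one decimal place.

Nominal = Real × (Index/100) = 26501.38 × (165.1/100)
        = 26501.38 × 1.651 = 43753.7784

43753.8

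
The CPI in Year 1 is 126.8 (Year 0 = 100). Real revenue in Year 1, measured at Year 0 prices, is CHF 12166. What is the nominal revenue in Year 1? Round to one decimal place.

Nominal = Real × (Index/100) = 12166 × (126.8/100)
        = 12166 × 1.268 = 15426.4880

15426.5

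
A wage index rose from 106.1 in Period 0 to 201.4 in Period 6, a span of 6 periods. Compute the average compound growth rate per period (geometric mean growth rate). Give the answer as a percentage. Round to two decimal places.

Growth factor = (201.4/106.1)^(1/6) = (1.898209)^(1/6) = 1.112732
Growth rate = 1.112732 − 1 = 0.112732 = 11.2732%

11.27%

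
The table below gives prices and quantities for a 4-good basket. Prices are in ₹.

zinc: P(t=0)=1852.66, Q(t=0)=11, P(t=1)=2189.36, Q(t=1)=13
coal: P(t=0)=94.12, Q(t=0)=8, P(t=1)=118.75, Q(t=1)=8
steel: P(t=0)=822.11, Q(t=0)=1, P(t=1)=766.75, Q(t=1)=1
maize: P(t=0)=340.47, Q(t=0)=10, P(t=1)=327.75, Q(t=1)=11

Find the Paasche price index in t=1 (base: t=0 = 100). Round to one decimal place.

114.9

Paasche price index uses current-period quantities as weights.
ΣP(t=1)·Q(t=1) = 2189.36×13 + 118.75×8 + 766.75×1 + 327.75×11 = 28461.68 + 950 + 766.75 + 3605.25 = 33783.68
ΣP(t=0)·Q(t=1) = 1852.66×13 + 94.12×8 + 822.11×1 + 340.47×11 = 24084.58 + 752.96 + 822.11 + 3745.17 = 29404.82
Index = 33783.68 / 29404.82 × 100 = 114.8916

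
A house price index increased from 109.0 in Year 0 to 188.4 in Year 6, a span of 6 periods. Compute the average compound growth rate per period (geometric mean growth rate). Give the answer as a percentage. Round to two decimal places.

9.55%

Growth factor = (188.4/109.0)^(1/6) = (1.728440)^(1/6) = 1.095492
Growth rate = 1.095492 − 1 = 0.095492 = 9.5492%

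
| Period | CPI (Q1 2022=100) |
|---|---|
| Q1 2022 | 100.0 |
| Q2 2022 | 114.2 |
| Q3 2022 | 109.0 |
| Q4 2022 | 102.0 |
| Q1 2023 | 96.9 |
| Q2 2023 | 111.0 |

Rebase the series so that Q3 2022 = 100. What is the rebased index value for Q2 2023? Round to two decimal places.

101.83

Rebased(Q2 2023) = 111.0 / 109.0 × 100 = 101.8349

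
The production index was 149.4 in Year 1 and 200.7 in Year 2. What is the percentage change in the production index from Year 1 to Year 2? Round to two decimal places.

34.34%

Change = (200.7 − 149.4) / 149.4 × 100
       = 51.3 / 149.4 × 100 = 34.3373%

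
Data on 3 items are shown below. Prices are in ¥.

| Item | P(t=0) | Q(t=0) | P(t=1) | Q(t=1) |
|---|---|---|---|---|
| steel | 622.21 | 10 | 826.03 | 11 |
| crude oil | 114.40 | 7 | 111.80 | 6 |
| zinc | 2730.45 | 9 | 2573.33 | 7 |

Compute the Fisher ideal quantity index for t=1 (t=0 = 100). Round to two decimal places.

85.27

Laspeyres component (base-period weights):
ΣP(t=0)Q(t=1) = 622.21×11 + 114.40×6 + 2730.45×7 = 6844.31 + 686.4 + 19113.15 = 26643.86
ΣP(t=0)Q(t=0) = 622.21×10 + 114.40×7 + 2730.45×9 = 6222.1 + 800.8 + 24574.05 = 31596.95
L = 26643.86 / 31596.95 × 100 = 84.3242
Paasche component (current-period weights):
ΣP(t=1)Q(t=1) = 826.03×11 + 111.80×6 + 2573.33×7 = 9086.33 + 670.8 + 18013.31 = 27770.44
ΣP(t=1)Q(t=0) = 826.03×10 + 111.80×7 + 2573.33×9 = 8260.3 + 782.6 + 23159.97 = 32202.87
P = 27770.44 / 32202.87 × 100 = 86.2359
Fisher = √(L × P) = √(84.3242 × 86.2359) = 85.2747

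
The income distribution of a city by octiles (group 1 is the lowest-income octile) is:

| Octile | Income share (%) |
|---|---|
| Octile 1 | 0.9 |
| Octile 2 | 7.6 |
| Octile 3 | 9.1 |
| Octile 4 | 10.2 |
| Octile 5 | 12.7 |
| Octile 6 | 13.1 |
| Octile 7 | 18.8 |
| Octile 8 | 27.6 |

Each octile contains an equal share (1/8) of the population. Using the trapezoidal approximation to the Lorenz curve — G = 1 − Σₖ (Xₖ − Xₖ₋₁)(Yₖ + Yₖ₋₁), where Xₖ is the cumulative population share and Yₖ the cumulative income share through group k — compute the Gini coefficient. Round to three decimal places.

Cumulative income shares Yₖ: 0.0090, 0.0850, 0.1760, 0.2780, 0.4050, 0.5360, 0.7240, 1.0000
Σ (Xₖ−Xₖ₋₁)(Yₖ+Yₖ₋₁) = (1/8)(0.0090+0.0000) + (1/8)(0.0850+0.0090) + (1/8)(0.1760+0.0850) + (1/8)(0.2780+0.1760) + (1/8)(0.4050+0.2780) + (1/8)(0.5360+0.4050) + (1/8)(0.7240+0.5360) + (1/8)(1.0000+0.7240)
  = 0.0011 + 0.0118 + 0.0326 + 0.0567 + 0.0854 + 0.1176 + 0.1575 + 0.2155 = 0.6783
G = 1 − 0.6783 = 0.3217

0.322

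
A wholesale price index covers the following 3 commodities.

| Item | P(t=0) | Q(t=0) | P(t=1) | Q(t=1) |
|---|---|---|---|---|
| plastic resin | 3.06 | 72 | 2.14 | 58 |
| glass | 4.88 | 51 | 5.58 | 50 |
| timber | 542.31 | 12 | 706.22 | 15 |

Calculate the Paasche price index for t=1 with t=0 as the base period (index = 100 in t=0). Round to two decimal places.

Paasche price index uses current-period quantities as weights.
ΣP(t=1)·Q(t=1) = 2.14×58 + 5.58×50 + 706.22×15 = 124.12 + 279 + 10593.3 = 10996.42
ΣP(t=0)·Q(t=1) = 3.06×58 + 4.88×50 + 542.31×15 = 177.48 + 244 + 8134.65 = 8556.13
Index = 10996.42 / 8556.13 × 100 = 128.5210

128.52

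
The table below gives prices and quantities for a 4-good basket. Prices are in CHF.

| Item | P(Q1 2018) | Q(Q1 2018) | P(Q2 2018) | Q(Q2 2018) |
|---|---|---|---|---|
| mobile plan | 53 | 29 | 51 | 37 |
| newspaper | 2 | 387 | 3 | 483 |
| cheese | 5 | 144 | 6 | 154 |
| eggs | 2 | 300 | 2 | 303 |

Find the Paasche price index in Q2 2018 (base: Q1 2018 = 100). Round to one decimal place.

113.1

Paasche price index uses current-period quantities as weights.
ΣP(Q2 2018)·Q(Q2 2018) = 51×37 + 3×483 + 6×154 + 2×303 = 1887 + 1449 + 924 + 606 = 4866
ΣP(Q1 2018)·Q(Q2 2018) = 53×37 + 2×483 + 5×154 + 2×303 = 1961 + 966 + 770 + 606 = 4303
Index = 4866 / 4303 × 100 = 113.0839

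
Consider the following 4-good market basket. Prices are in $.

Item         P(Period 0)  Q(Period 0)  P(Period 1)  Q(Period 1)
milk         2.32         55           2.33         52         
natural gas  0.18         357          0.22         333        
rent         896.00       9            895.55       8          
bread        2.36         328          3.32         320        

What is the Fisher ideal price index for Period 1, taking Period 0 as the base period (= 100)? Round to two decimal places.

Laspeyres component (base-period weights):
ΣP(Period 1)Q(Period 0) = 2.33×55 + 0.22×357 + 895.55×9 + 3.32×328 = 128.15 + 78.54 + 8059.95 + 1088.96 = 9355.6
ΣP(Period 0)Q(Period 0) = 2.32×55 + 0.18×357 + 896.00×9 + 2.36×328 = 127.6 + 64.26 + 8064 + 774.08 = 9029.94
L = 9355.6 / 9029.94 × 100 = 103.6064
Paasche component (current-period weights):
ΣP(Period 1)Q(Period 1) = 2.33×52 + 0.22×333 + 895.55×8 + 3.32×320 = 121.16 + 73.26 + 7164.4 + 1062.4 = 8421.22
ΣP(Period 0)Q(Period 1) = 2.32×52 + 0.18×333 + 896.00×8 + 2.36×320 = 120.64 + 59.94 + 7168 + 755.2 = 8103.78
P = 8421.22 / 8103.78 × 100 = 103.9172
Fisher = √(L × P) = √(103.6064 × 103.9172) = 103.7617

103.76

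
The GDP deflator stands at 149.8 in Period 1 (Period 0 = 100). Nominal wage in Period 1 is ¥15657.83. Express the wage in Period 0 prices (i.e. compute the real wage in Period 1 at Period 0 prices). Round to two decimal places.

Real = Nominal ÷ (Index/100) = 15657.83 ÷ (149.8/100)
     = 15657.83 ÷ 1.498 = 10452.4900

10452.49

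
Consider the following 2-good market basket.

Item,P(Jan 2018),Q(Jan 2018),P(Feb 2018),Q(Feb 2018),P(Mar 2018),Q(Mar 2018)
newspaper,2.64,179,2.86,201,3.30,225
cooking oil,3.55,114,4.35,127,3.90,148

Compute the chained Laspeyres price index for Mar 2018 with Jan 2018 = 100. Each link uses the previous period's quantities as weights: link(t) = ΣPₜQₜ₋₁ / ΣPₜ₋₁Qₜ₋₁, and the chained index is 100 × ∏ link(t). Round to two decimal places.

118.07

Link Jan 2018→Feb 2018:
ΣP(Feb 2018)Q(Jan 2018) = 2.86×179 + 4.35×114 = 511.94 + 495.9 = 1007.84
ΣP(Jan 2018)Q(Jan 2018) = 2.64×179 + 3.55×114 = 472.56 + 404.7 = 877.26
link = 1007.84/877.26 = 1.148850
Link Feb 2018→Mar 2018:
ΣP(Mar 2018)Q(Feb 2018) = 3.30×201 + 3.90×127 = 663.3 + 495.3 = 1158.6
ΣP(Feb 2018)Q(Feb 2018) = 2.86×201 + 4.35×127 = 574.86 + 552.45 = 1127.31
link = 1158.6/1127.31 = 1.027756
Chained index = 100 × 1.148850 × 1.027756 = 118.0738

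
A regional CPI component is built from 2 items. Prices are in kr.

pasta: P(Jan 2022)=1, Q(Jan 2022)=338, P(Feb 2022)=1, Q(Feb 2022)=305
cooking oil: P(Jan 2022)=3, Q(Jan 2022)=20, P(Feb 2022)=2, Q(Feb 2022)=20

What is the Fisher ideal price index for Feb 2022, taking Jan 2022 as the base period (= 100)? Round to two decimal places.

94.75

Laspeyres component (base-period weights):
ΣP(Feb 2022)Q(Jan 2022) = 1×338 + 2×20 = 338 + 40 = 378
ΣP(Jan 2022)Q(Jan 2022) = 1×338 + 3×20 = 338 + 60 = 398
L = 378 / 398 × 100 = 94.9749
Paasche component (current-period weights):
ΣP(Feb 2022)Q(Feb 2022) = 1×305 + 2×20 = 305 + 40 = 345
ΣP(Jan 2022)Q(Feb 2022) = 1×305 + 3×20 = 305 + 60 = 365
P = 345 / 365 × 100 = 94.5205
Fisher = √(L × P) = √(94.9749 × 94.5205) = 94.7474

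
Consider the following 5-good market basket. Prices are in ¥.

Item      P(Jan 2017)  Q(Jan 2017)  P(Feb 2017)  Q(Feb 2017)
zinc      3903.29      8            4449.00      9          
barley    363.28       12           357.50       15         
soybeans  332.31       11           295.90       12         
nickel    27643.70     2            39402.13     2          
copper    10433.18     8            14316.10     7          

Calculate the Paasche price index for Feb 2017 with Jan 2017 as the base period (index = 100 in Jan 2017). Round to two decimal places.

131.86

Paasche price index uses current-period quantities as weights.
ΣP(Feb 2017)·Q(Feb 2017) = 4449.00×9 + 357.50×15 + 295.90×12 + 39402.13×2 + 14316.10×7 = 40041 + 5362.5 + 3550.8 + 78804.26 + 100212.7 = 227971.26
ΣP(Jan 2017)·Q(Feb 2017) = 3903.29×9 + 363.28×15 + 332.31×12 + 27643.70×2 + 10433.18×7 = 35129.61 + 5449.2 + 3987.72 + 55287.4 + 73032.26 = 172886.19
Index = 227971.26 / 172886.19 × 100 = 131.8620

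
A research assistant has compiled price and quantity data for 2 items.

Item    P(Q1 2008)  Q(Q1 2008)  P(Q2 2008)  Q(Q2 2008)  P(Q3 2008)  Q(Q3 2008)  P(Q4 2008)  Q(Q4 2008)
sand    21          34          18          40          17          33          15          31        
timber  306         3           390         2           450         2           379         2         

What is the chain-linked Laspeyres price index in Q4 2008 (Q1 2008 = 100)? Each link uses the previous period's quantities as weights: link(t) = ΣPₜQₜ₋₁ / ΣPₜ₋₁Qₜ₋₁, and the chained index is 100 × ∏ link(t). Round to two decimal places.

98.64

Link Q1 2008→Q2 2008:
ΣP(Q2 2008)Q(Q1 2008) = 18×34 + 390×3 = 612 + 1170 = 1782
ΣP(Q1 2008)Q(Q1 2008) = 21×34 + 306×3 = 714 + 918 = 1632
link = 1782/1632 = 1.091912
Link Q2 2008→Q3 2008:
ΣP(Q3 2008)Q(Q2 2008) = 17×40 + 450×2 = 680 + 900 = 1580
ΣP(Q2 2008)Q(Q2 2008) = 18×40 + 390×2 = 720 + 780 = 1500
link = 1580/1500 = 1.053333
Link Q3 2008→Q4 2008:
ΣP(Q4 2008)Q(Q3 2008) = 15×33 + 379×2 = 495 + 758 = 1253
ΣP(Q3 2008)Q(Q3 2008) = 17×33 + 450×2 = 561 + 900 = 1461
link = 1253/1461 = 0.857632
Chained index = 100 × 1.091912 × 1.053333 × 0.857632 = 98.6403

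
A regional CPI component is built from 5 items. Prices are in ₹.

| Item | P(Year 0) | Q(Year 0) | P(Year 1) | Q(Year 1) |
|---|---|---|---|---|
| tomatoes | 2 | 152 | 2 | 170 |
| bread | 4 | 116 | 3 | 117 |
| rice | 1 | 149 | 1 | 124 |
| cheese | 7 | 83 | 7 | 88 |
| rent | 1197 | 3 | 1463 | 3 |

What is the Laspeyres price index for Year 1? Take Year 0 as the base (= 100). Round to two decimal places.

113.40

Laspeyres price index uses base-period quantities as weights.
ΣP(Year 1)·Q(Year 0) = 2×152 + 3×116 + 1×149 + 7×83 + 1463×3 = 304 + 348 + 149 + 581 + 4389 = 5771
ΣP(Year 0)·Q(Year 0) = 2×152 + 4×116 + 1×149 + 7×83 + 1197×3 = 304 + 464 + 149 + 581 + 3591 = 5089
Index = 5771 / 5089 × 100 = 113.4015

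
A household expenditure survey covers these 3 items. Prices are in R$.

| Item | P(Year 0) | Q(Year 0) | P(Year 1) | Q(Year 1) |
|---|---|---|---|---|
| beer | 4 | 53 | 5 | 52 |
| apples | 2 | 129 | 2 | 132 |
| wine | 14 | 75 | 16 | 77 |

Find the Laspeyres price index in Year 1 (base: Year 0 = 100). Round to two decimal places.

113.36

Laspeyres price index uses base-period quantities as weights.
ΣP(Year 1)·Q(Year 0) = 5×53 + 2×129 + 16×75 = 265 + 258 + 1200 = 1723
ΣP(Year 0)·Q(Year 0) = 4×53 + 2×129 + 14×75 = 212 + 258 + 1050 = 1520
Index = 1723 / 1520 × 100 = 113.3553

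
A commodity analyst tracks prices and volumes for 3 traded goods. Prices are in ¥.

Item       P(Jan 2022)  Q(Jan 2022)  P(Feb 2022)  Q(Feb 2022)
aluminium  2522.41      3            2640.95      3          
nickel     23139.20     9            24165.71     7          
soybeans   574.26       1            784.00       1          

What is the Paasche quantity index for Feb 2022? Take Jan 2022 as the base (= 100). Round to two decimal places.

Paasche quantity index uses current-period prices as weights.
ΣP(Feb 2022)·Q(Feb 2022) = 2640.95×3 + 24165.71×7 + 784.00×1 = 7922.85 + 169159.97 + 784 = 177866.82
ΣP(Feb 2022)·Q(Jan 2022) = 2640.95×3 + 24165.71×9 + 784.00×1 = 7922.85 + 217491.39 + 784 = 226198.24
Index = 177866.82 / 226198.24 × 100 = 78.6332

78.63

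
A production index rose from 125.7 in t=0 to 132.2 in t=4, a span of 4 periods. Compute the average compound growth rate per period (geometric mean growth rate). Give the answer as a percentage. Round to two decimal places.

1.27%

Growth factor = (132.2/125.7)^(1/4) = (1.051710)^(1/4) = 1.012684
Growth rate = 1.012684 − 1 = 0.012684 = 1.2684%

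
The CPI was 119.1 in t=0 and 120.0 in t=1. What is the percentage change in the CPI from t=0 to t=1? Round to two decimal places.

Change = (120.0 − 119.1) / 119.1 × 100
       = 0.9 / 119.1 × 100 = 0.7557%

0.76%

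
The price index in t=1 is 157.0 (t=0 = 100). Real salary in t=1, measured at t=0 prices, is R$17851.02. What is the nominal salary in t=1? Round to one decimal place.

28026.1

Nominal = Real × (Index/100) = 17851.02 × (157.0/100)
        = 17851.02 × 1.570 = 28026.1014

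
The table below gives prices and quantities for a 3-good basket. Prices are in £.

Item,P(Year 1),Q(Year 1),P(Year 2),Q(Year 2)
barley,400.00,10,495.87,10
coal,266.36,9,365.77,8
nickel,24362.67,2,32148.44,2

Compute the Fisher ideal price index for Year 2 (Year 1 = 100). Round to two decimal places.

131.60

Laspeyres component (base-period weights):
ΣP(Year 2)Q(Year 1) = 495.87×10 + 365.77×9 + 32148.44×2 = 4958.7 + 3291.93 + 64296.88 = 72547.51
ΣP(Year 1)Q(Year 1) = 400.00×10 + 266.36×9 + 24362.67×2 = 4000 + 2397.24 + 48725.34 = 55122.58
L = 72547.51 / 55122.58 × 100 = 131.6112
Paasche component (current-period weights):
ΣP(Year 2)Q(Year 2) = 495.87×10 + 365.77×8 + 32148.44×2 = 4958.7 + 2926.16 + 64296.88 = 72181.74
ΣP(Year 1)Q(Year 2) = 400.00×10 + 266.36×8 + 24362.67×2 = 4000 + 2130.88 + 48725.34 = 54856.22
P = 72181.74 / 54856.22 × 100 = 131.5835
Fisher = √(L × P) = √(131.6112 × 131.5835) = 131.5974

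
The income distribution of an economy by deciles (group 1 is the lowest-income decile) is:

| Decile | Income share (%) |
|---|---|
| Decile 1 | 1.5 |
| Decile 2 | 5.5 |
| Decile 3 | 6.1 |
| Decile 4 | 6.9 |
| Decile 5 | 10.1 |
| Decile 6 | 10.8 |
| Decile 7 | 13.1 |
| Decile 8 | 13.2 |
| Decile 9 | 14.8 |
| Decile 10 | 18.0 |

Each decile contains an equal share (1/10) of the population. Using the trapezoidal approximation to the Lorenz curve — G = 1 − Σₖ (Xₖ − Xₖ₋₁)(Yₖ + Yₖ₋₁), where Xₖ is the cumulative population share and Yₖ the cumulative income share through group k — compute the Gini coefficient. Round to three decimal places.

Cumulative income shares Yₖ: 0.0150, 0.0700, 0.1310, 0.2000, 0.3010, 0.4090, 0.5400, 0.6720, 0.8200, 1.0000
Σ (Xₖ−Xₖ₋₁)(Yₖ+Yₖ₋₁) = (1/10)(0.0150+0.0000) + (1/10)(0.0700+0.0150) + (1/10)(0.1310+0.0700) + (1/10)(0.2000+0.1310) + (1/10)(0.3010+0.2000) + (1/10)(0.4090+0.3010) + (1/10)(0.5400+0.4090) + (1/10)(0.6720+0.5400) + (1/10)(0.8200+0.6720) + (1/10)(1.0000+0.8200)
  = 0.0015 + 0.0085 + 0.0201 + 0.0331 + 0.0501 + 0.0710 + 0.0949 + 0.1212 + 0.1492 + 0.1820 = 0.7316
G = 1 − 0.7316 = 0.2684

0.268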